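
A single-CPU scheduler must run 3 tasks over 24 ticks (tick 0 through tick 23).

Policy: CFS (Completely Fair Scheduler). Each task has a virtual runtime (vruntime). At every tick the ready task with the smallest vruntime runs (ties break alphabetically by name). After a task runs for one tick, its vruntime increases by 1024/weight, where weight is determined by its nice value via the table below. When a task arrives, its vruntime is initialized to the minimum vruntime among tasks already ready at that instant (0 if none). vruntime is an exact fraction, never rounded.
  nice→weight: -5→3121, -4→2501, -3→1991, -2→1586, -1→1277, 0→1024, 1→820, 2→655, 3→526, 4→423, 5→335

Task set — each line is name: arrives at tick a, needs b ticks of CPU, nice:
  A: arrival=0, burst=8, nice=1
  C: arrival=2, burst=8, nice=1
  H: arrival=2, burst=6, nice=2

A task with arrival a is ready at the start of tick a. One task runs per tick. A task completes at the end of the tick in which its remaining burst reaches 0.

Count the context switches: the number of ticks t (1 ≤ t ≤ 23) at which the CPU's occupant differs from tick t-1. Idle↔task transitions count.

context switches = 20

t=0: vr[A=0] → run A
t=1: vr[A=256/205] → run A
t=2: vr[A=512/205 C=512/205 H=512/205] → run A
t=3: vr[A=768/205 C=512/205 H=512/205] → run C
t=4: vr[A=768/205 C=768/205 H=512/205] → run H
t=5: vr[A=768/205 C=768/205 H=109056/26855] → run A
t=6: vr[A=1024/205 C=768/205 H=109056/26855] → run C
t=7: vr[A=1024/205 C=1024/205 H=109056/26855] → run H
t=8: vr[A=1024/205 C=1024/205 H=30208/5371] → run A
t=9: vr[A=256/41 C=1024/205 H=30208/5371] → run C
t=10: vr[A=256/41 C=256/41 H=30208/5371] → run H
t=11: vr[A=256/41 C=256/41 H=193024/26855] → run A
t=12: vr[A=1536/205 C=256/41 H=193024/26855] → run C
t=13: vr[A=1536/205 C=1536/205 H=193024/26855] → run H
t=14: vr[A=1536/205 C=1536/205 H=235008/26855] → run A
t=15: vr[A=1792/205 C=1536/205 H=235008/26855] → run C
t=16: vr[A=1792/205 C=1792/205 H=235008/26855] → run A
t=17: vr[C=1792/205 H=235008/26855] → run C
t=18: vr[C=2048/205 H=235008/26855] → run H
t=19: vr[C=2048/205 H=276992/26855] → run C
t=20: vr[C=2304/205 H=276992/26855] → run H
t=21: vr[C=2304/205] → run C
t=22: (idle)
t=23: (idle)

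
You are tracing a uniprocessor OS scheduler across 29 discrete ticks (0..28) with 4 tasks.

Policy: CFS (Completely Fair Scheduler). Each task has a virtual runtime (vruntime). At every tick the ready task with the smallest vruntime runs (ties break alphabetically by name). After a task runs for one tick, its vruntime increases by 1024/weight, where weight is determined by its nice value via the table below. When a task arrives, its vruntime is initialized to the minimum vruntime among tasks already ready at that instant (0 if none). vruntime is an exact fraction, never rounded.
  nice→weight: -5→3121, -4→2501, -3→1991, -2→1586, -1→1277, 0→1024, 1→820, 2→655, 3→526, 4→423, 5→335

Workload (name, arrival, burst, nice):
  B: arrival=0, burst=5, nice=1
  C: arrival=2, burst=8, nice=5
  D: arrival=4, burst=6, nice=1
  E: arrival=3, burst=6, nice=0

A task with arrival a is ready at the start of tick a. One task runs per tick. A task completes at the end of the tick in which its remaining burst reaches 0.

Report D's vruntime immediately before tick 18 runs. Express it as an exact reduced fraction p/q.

t=0: vr[B=0] → run B
t=1: vr[B=256/205] → run B
t=2: vr[B=512/205 C=512/205] → run B
t=3: vr[B=768/205 C=512/205 E=512/205] → run C
t=4: vr[B=768/205 C=76288/13735 D=512/205 E=512/205] → run D
t=5: vr[B=768/205 C=76288/13735 D=768/205 E=512/205] → run E
t=6: vr[B=768/205 C=76288/13735 D=768/205 E=717/205] → run E
t=7: vr[B=768/205 C=76288/13735 D=768/205 E=922/205] → run B
t=8: vr[B=1024/205 C=76288/13735 D=768/205 E=922/205] → run D
t=9: vr[B=1024/205 C=76288/13735 D=1024/205 E=922/205] → run E
t=10: vr[B=1024/205 C=76288/13735 D=1024/205 E=1127/205] → run B
t=11: vr[C=76288/13735 D=1024/205 E=1127/205] → run D
t=12: vr[C=76288/13735 D=256/41 E=1127/205] → run E
t=13: vr[C=76288/13735 D=256/41 E=1332/205] → run C
t=14: vr[C=118272/13735 D=256/41 E=1332/205] → run D
t=15: vr[C=118272/13735 D=1536/205 E=1332/205] → run E
t=16: vr[C=118272/13735 D=1536/205 E=1537/205] → run D
t=17: vr[C=118272/13735 D=1792/205 E=1537/205] → run E
t=18: vr[C=118272/13735 D=1792/205] → run C
t=19: vr[C=160256/13735 D=1792/205] → run D
t=20: vr[C=160256/13735] → run C
t=21: vr[C=40448/2747] → run C
t=22: vr[C=244224/13735] → run C
t=23: vr[C=286208/13735] → run C
t=24: vr[C=328192/13735] → run C
t=25: (idle)
t=26: (idle)
t=27: (idle)
t=28: (idle)

vruntime(D, start of tick 18) = 1792/205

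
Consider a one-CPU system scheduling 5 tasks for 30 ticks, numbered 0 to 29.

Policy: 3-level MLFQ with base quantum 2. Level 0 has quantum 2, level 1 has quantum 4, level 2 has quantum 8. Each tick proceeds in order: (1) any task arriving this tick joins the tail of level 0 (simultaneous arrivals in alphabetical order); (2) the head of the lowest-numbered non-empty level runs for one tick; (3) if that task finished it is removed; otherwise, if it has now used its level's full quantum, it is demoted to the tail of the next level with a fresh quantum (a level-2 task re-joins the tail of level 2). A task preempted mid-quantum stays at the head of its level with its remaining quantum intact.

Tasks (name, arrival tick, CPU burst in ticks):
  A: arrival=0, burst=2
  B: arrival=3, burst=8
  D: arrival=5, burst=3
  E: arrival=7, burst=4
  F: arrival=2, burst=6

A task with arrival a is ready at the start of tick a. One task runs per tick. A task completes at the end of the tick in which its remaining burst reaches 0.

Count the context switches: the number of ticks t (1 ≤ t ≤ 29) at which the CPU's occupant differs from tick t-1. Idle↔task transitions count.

t=0: L0/L1/L2 = A/-/- → run A
t=1: L0/L1/L2 = A/-/- → run A
t=2: L0/L1/L2 = F/-/- → run F
t=3: L0/L1/L2 = FB/-/- → run F
t=4: L0/L1/L2 = B/F/- → run B
t=5: L0/L1/L2 = BD/F/- → run B
t=6: L0/L1/L2 = D/FB/- → run D
t=7: L0/L1/L2 = DE/FB/- → run D
t=8: L0/L1/L2 = E/FBD/- → run E
t=9: L0/L1/L2 = E/FBD/- → run E
t=10: L0/L1/L2 = -/FBDE/- → run F
t=11: L0/L1/L2 = -/FBDE/- → run F
t=12: L0/L1/L2 = -/FBDE/- → run F
t=13: L0/L1/L2 = -/FBDE/- → run F
t=14: L0/L1/L2 = -/BDE/- → run B
t=15: L0/L1/L2 = -/BDE/- → run B
t=16: L0/L1/L2 = -/BDE/- → run B
t=17: L0/L1/L2 = -/BDE/- → run B
t=18: L0/L1/L2 = -/DE/B → run D
t=19: L0/L1/L2 = -/E/B → run E
t=20: L0/L1/L2 = -/E/B → run E
t=21: L0/L1/L2 = -/-/B → run B
t=22: L0/L1/L2 = -/-/B → run B
t=23: (idle)
t=24: (idle)
t=25: (idle)
t=26: (idle)
t=27: (idle)
t=28: (idle)
t=29: (idle)

context switches = 10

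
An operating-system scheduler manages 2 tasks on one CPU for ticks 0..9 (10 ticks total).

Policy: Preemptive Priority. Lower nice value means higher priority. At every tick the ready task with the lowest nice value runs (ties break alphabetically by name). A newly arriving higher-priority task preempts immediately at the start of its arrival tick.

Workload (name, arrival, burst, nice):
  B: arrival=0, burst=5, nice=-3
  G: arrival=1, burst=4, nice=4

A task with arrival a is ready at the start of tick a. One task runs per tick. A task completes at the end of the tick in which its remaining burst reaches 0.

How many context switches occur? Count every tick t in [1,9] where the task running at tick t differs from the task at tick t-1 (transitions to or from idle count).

t=0: ready={B} → run B
t=1: ready={B,G} → run B
t=2: ready={B,G} → run B
t=3: ready={B,G} → run B
t=4: ready={B,G} → run B
t=5: ready={G} → run G
t=6: ready={G} → run G
t=7: ready={G} → run G
t=8: ready={G} → run G
t=9: (idle)

context switches = 2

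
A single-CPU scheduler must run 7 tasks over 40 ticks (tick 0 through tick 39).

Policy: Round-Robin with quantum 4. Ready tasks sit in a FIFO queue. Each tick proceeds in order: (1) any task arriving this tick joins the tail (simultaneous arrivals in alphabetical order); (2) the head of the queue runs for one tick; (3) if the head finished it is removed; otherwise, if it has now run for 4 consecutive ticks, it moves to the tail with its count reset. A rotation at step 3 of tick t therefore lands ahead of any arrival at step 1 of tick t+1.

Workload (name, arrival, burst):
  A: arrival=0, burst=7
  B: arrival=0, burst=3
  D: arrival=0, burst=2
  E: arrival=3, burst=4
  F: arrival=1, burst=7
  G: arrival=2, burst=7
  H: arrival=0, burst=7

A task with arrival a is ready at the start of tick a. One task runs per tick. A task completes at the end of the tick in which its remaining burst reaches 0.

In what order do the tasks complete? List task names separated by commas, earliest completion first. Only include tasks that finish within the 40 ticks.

t=0: queue=[A,B,D,H] q_used=0 → run A
t=1: queue=[A,B,D,H,F] q_used=1 → run A
t=2: queue=[A,B,D,H,F,G] q_used=2 → run A
t=3: queue=[A,B,D,H,F,G,E] q_used=3 → run A
t=4: queue=[B,D,H,F,G,E,A] q_used=0 → run B
t=5: queue=[B,D,H,F,G,E,A] q_used=1 → run B
t=6: queue=[B,D,H,F,G,E,A] q_used=2 → run B
t=7: queue=[D,H,F,G,E,A] q_used=0 → run D
t=8: queue=[D,H,F,G,E,A] q_used=1 → run D
t=9: queue=[H,F,G,E,A] q_used=0 → run H
t=10: queue=[H,F,G,E,A] q_used=1 → run H
t=11: queue=[H,F,G,E,A] q_used=2 → run H
t=12: queue=[H,F,G,E,A] q_used=3 → run H
t=13: queue=[F,G,E,A,H] q_used=0 → run F
t=14: queue=[F,G,E,A,H] q_used=1 → run F
t=15: queue=[F,G,E,A,H] q_used=2 → run F
t=16: queue=[F,G,E,A,H] q_used=3 → run F
t=17: queue=[G,E,A,H,F] q_used=0 → run G
t=18: queue=[G,E,A,H,F] q_used=1 → run G
t=19: queue=[G,E,A,H,F] q_used=2 → run G
t=20: queue=[G,E,A,H,F] q_used=3 → run G
t=21: queue=[E,A,H,F,G] q_used=0 → run E
t=22: queue=[E,A,H,F,G] q_used=1 → run E
t=23: queue=[E,A,H,F,G] q_used=2 → run E
t=24: queue=[E,A,H,F,G] q_used=3 → run E
t=25: queue=[A,H,F,G] q_used=0 → run A
t=26: queue=[A,H,F,G] q_used=1 → run A
t=27: queue=[A,H,F,G] q_used=2 → run A
t=28: queue=[H,F,G] q_used=0 → run H
t=29: queue=[H,F,G] q_used=1 → run H
t=30: queue=[H,F,G] q_used=2 → run H
t=31: queue=[F,G] q_used=0 → run F
t=32: queue=[F,G] q_used=1 → run F
t=33: queue=[F,G] q_used=2 → run F
t=34: queue=[G] q_used=0 → run G
t=35: queue=[G] q_used=1 → run G
t=36: queue=[G] q_used=2 → run G
t=37: (idle)
t=38: (idle)
t=39: (idle)

completion order = B, D, E, A, H, F, G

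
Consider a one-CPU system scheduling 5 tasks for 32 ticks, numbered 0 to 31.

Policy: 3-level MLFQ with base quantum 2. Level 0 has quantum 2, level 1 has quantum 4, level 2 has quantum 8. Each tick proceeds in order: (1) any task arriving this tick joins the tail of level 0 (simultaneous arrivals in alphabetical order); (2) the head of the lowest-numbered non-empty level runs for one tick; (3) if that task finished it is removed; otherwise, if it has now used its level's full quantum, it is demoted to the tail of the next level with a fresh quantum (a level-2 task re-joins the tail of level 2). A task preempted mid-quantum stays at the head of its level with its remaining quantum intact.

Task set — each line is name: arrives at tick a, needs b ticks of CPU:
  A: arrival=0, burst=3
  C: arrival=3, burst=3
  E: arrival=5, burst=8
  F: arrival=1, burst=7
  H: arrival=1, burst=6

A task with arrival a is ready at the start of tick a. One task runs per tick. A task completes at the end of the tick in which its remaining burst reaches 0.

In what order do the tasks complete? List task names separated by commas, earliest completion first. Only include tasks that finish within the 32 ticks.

completion order = A, H, C, F, E

t=0: L0/L1/L2 = A/-/- → run A
t=1: L0/L1/L2 = AFH/-/- → run A
t=2: L0/L1/L2 = FH/A/- → run F
t=3: L0/L1/L2 = FHC/A/- → run F
t=4: L0/L1/L2 = HC/AF/- → run H
t=5: L0/L1/L2 = HCE/AF/- → run H
t=6: L0/L1/L2 = CE/AFH/- → run C
t=7: L0/L1/L2 = CE/AFH/- → run C
t=8: L0/L1/L2 = E/AFHC/- → run E
t=9: L0/L1/L2 = E/AFHC/- → run E
t=10: L0/L1/L2 = -/AFHCE/- → run A
t=11: L0/L1/L2 = -/FHCE/- → run F
t=12: L0/L1/L2 = -/FHCE/- → run F
t=13: L0/L1/L2 = -/FHCE/- → run F
t=14: L0/L1/L2 = -/FHCE/- → run F
t=15: L0/L1/L2 = -/HCE/F → run H
t=16: L0/L1/L2 = -/HCE/F → run H
t=17: L0/L1/L2 = -/HCE/F → run H
t=18: L0/L1/L2 = -/HCE/F → run H
t=19: L0/L1/L2 = -/CE/F → run C
t=20: L0/L1/L2 = -/E/F → run E
t=21: L0/L1/L2 = -/E/F → run E
t=22: L0/L1/L2 = -/E/F → run E
t=23: L0/L1/L2 = -/E/F → run E
t=24: L0/L1/L2 = -/-/FE → run F
t=25: L0/L1/L2 = -/-/E → run E
t=26: L0/L1/L2 = -/-/E → run E
t=27: (idle)
t=28: (idle)
t=29: (idle)
t=30: (idle)
t=31: (idle)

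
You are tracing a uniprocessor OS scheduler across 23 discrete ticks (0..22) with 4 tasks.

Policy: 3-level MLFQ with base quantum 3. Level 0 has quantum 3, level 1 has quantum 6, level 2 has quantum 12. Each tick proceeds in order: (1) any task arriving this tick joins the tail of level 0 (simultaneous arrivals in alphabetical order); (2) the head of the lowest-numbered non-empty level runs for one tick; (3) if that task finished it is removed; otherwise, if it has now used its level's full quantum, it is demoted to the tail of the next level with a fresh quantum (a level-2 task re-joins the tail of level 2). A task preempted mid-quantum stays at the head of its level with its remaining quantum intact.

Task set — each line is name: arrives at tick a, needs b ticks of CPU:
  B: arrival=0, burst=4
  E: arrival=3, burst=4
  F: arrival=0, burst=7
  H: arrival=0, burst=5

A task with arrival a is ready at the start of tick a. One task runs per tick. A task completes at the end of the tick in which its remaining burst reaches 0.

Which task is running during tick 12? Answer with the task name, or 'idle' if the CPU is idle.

t=0: L0/L1/L2 = BFH/-/- → run B
t=1: L0/L1/L2 = BFH/-/- → run B
t=2: L0/L1/L2 = BFH/-/- → run B
t=3: L0/L1/L2 = FHE/B/- → run F
t=4: L0/L1/L2 = FHE/B/- → run F
t=5: L0/L1/L2 = FHE/B/- → run F
t=6: L0/L1/L2 = HE/BF/- → run H
t=7: L0/L1/L2 = HE/BF/- → run H
t=8: L0/L1/L2 = HE/BF/- → run H
t=9: L0/L1/L2 = E/BFH/- → run E
t=10: L0/L1/L2 = E/BFH/- → run E
t=11: L0/L1/L2 = E/BFH/- → run E
t=12: L0/L1/L2 = -/BFHE/- → run B
t=13: L0/L1/L2 = -/FHE/- → run F
t=14: L0/L1/L2 = -/FHE/- → run F
t=15: L0/L1/L2 = -/FHE/- → run F
t=16: L0/L1/L2 = -/FHE/- → run F
t=17: L0/L1/L2 = -/HE/- → run H
t=18: L0/L1/L2 = -/HE/- → run H
t=19: L0/L1/L2 = -/E/- → run E
t=20: (idle)
t=21: (idle)
t=22: (idle)

running at tick 12 = B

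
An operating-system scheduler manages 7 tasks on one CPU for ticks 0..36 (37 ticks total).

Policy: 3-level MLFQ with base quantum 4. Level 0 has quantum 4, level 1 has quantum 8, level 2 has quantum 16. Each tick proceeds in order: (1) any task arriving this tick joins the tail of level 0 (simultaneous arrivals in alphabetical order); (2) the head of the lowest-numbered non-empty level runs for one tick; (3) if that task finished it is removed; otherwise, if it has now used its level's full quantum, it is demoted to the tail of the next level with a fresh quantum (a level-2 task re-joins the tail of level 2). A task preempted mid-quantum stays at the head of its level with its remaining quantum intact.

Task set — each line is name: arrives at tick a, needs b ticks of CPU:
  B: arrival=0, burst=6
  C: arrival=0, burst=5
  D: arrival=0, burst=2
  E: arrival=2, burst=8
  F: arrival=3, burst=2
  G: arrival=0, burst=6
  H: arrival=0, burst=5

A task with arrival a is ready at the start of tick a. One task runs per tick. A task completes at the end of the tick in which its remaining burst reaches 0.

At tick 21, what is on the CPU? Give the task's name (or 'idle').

t=0: L0/L1/L2 = BCDGH/-/- → run B
t=1: L0/L1/L2 = BCDGH/-/- → run B
t=2: L0/L1/L2 = BCDGHE/-/- → run B
t=3: L0/L1/L2 = BCDGHEF/-/- → run B
t=4: L0/L1/L2 = CDGHEF/B/- → run C
t=5: L0/L1/L2 = CDGHEF/B/- → run C
t=6: L0/L1/L2 = CDGHEF/B/- → run C
t=7: L0/L1/L2 = CDGHEF/B/- → run C
t=8: L0/L1/L2 = DGHEF/BC/- → run D
t=9: L0/L1/L2 = DGHEF/BC/- → run D
t=10: L0/L1/L2 = GHEF/BC/- → run G
t=11: L0/L1/L2 = GHEF/BC/- → run G
t=12: L0/L1/L2 = GHEF/BC/- → run G
t=13: L0/L1/L2 = GHEF/BC/- → run G
t=14: L0/L1/L2 = HEF/BCG/- → run H
t=15: L0/L1/L2 = HEF/BCG/- → run H
t=16: L0/L1/L2 = HEF/BCG/- → run H
t=17: L0/L1/L2 = HEF/BCG/- → run H
t=18: L0/L1/L2 = EF/BCGH/- → run E
t=19: L0/L1/L2 = EF/BCGH/- → run E
t=20: L0/L1/L2 = EF/BCGH/- → run E
t=21: L0/L1/L2 = EF/BCGH/- → run E
t=22: L0/L1/L2 = F/BCGHE/- → run F
t=23: L0/L1/L2 = F/BCGHE/- → run F
t=24: L0/L1/L2 = -/BCGHE/- → run B
t=25: L0/L1/L2 = -/BCGHE/- → run B
t=26: L0/L1/L2 = -/CGHE/- → run C
t=27: L0/L1/L2 = -/GHE/- → run G
t=28: L0/L1/L2 = -/GHE/- → run G
t=29: L0/L1/L2 = -/HE/- → run H
t=30: L0/L1/L2 = -/E/- → run E
t=31: L0/L1/L2 = -/E/- → run E
t=32: L0/L1/L2 = -/E/- → run E
t=33: L0/L1/L2 = -/E/- → run E
t=34: (idle)
t=35: (idle)
t=36: (idle)

running at tick 21 = E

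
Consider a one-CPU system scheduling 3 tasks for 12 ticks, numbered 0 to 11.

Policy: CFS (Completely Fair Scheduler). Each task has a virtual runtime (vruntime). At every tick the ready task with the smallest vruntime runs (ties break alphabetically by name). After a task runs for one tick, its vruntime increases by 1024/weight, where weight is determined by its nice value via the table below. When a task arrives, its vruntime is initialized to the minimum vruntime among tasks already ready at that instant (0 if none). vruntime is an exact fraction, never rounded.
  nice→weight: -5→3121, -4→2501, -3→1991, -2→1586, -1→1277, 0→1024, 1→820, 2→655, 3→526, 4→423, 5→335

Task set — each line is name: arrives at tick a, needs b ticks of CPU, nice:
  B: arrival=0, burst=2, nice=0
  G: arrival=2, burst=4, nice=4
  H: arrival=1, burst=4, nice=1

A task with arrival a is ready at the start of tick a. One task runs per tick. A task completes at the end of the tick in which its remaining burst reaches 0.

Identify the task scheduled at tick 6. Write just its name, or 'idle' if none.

t=0: vr[B=0] → run B
t=1: vr[B=1 H=1] → run B
t=2: vr[G=1 H=1] → run G
t=3: vr[G=1447/423 H=1] → run H
t=4: vr[G=1447/423 H=461/205] → run H
t=5: vr[G=1447/423 H=717/205] → run G
t=6: vr[G=2471/423 H=717/205] → run H
t=7: vr[G=2471/423 H=973/205] → run H
t=8: vr[G=2471/423] → run G
t=9: vr[G=1165/141] → run G
t=10: (idle)
t=11: (idle)

running at tick 6 = H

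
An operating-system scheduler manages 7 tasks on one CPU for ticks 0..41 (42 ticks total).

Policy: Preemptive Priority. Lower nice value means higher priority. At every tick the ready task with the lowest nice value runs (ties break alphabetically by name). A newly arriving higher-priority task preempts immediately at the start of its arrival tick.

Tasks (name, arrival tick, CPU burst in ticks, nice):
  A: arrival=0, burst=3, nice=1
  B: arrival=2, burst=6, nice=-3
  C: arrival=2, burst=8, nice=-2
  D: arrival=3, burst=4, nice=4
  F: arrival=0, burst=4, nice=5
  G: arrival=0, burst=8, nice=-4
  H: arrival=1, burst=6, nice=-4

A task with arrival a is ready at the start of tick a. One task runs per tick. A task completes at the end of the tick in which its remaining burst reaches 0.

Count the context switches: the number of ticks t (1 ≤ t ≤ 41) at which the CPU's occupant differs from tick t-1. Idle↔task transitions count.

context switches = 7

t=0: ready={A,F,G} → run G
t=1: ready={A,F,G,H} → run G
t=2: ready={A,B,C,F,G,H} → run G
t=3: ready={A,B,C,D,F,G,H} → run G
t=4: ready={A,B,C,D,F,G,H} → run G
t=5: ready={A,B,C,D,F,G,H} → run G
t=6: ready={A,B,C,D,F,G,H} → run G
t=7: ready={A,B,C,D,F,G,H} → run G
t=8: ready={A,B,C,D,F,H} → run H
t=9: ready={A,B,C,D,F,H} → run H
t=10: ready={A,B,C,D,F,H} → run H
t=11: ready={A,B,C,D,F,H} → run H
t=12: ready={A,B,C,D,F,H} → run H
t=13: ready={A,B,C,D,F,H} → run H
t=14: ready={A,B,C,D,F} → run B
t=15: ready={A,B,C,D,F} → run B
t=16: ready={A,B,C,D,F} → run B
t=17: ready={A,B,C,D,F} → run B
t=18: ready={A,B,C,D,F} → run B
t=19: ready={A,B,C,D,F} → run B
t=20: ready={A,C,D,F} → run C
t=21: ready={A,C,D,F} → run C
t=22: ready={A,C,D,F} → run C
t=23: ready={A,C,D,F} → run C
t=24: ready={A,C,D,F} → run C
t=25: ready={A,C,D,F} → run C
t=26: ready={A,C,D,F} → run C
t=27: ready={A,C,D,F} → run C
t=28: ready={A,D,F} → run A
t=29: ready={A,D,F} → run A
t=30: ready={A,D,F} → run A
t=31: ready={D,F} → run D
t=32: ready={D,F} → run D
t=33: ready={D,F} → run D
t=34: ready={D,F} → run D
t=35: ready={F} → run F
t=36: ready={F} → run F
t=37: ready={F} → run F
t=38: ready={F} → run F
t=39: (idle)
t=40: (idle)
t=41: (idle)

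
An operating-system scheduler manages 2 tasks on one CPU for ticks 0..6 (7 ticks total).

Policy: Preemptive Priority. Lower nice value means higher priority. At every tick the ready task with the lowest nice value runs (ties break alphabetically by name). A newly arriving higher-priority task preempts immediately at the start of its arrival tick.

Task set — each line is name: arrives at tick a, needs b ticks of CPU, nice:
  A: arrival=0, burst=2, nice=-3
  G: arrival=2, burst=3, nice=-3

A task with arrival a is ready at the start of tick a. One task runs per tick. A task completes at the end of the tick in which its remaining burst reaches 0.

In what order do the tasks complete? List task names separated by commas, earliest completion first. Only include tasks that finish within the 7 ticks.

completion order = A, G

t=0: ready={A} → run A
t=1: ready={A} → run A
t=2: ready={G} → run G
t=3: ready={G} → run G
t=4: ready={G} → run G
t=5: (idle)
t=6: (idle)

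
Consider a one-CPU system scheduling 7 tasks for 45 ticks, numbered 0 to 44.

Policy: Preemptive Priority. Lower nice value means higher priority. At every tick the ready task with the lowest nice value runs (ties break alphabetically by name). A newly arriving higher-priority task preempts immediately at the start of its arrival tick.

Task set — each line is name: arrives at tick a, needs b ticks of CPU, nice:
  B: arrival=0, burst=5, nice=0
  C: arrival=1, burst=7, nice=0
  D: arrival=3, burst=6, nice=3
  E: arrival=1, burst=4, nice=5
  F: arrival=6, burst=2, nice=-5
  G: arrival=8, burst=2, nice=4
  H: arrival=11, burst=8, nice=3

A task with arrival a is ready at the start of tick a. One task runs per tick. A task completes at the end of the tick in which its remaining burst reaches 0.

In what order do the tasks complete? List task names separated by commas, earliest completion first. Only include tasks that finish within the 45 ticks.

t=0: ready={B} → run B
t=1: ready={B,C,E} → run B
t=2: ready={B,C,E} → run B
t=3: ready={B,C,D,E} → run B
t=4: ready={B,C,D,E} → run B
t=5: ready={C,D,E} → run C
t=6: ready={C,D,E,F} → run F
t=7: ready={C,D,E,F} → run F
t=8: ready={C,D,E,G} → run C
t=9: ready={C,D,E,G} → run C
t=10: ready={C,D,E,G} → run C
t=11: ready={C,D,E,G,H} → run C
t=12: ready={C,D,E,G,H} → run C
t=13: ready={C,D,E,G,H} → run C
t=14: ready={D,E,G,H} → run D
t=15: ready={D,E,G,H} → run D
t=16: ready={D,E,G,H} → run D
t=17: ready={D,E,G,H} → run D
t=18: ready={D,E,G,H} → run D
t=19: ready={D,E,G,H} → run D
t=20: ready={E,G,H} → run H
t=21: ready={E,G,H} → run H
t=22: ready={E,G,H} → run H
t=23: ready={E,G,H} → run H
t=24: ready={E,G,H} → run H
t=25: ready={E,G,H} → run H
t=26: ready={E,G,H} → run H
t=27: ready={E,G,H} → run H
t=28: ready={E,G} → run G
t=29: ready={E,G} → run G
t=30: ready={E} → run E
t=31: ready={E} → run E
t=32: ready={E} → run E
t=33: ready={E} → run E
t=34: (idle)
t=35: (idle)
t=36: (idle)
t=37: (idle)
t=38: (idle)
t=39: (idle)
t=40: (idle)
t=41: (idle)
t=42: (idle)
t=43: (idle)
t=44: (idle)

completion order = B, F, C, D, H, G, E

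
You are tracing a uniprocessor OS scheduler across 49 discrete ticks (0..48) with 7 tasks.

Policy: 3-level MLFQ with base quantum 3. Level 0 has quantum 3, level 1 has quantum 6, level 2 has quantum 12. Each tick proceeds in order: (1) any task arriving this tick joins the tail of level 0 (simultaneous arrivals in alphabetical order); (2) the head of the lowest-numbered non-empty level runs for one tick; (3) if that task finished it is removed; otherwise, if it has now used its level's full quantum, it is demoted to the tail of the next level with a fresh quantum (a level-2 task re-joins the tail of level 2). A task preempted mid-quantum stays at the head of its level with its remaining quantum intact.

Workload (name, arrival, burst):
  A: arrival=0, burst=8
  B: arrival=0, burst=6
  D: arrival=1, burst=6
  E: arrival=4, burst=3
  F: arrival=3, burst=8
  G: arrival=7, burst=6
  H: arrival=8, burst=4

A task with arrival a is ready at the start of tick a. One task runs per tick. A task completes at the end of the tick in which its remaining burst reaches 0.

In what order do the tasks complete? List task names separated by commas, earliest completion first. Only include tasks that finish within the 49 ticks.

completion order = E, A, B, D, F, G, H

t=0: L0/L1/L2 = AB/-/- → run A
t=1: L0/L1/L2 = ABD/-/- → run A
t=2: L0/L1/L2 = ABD/-/- → run A
t=3: L0/L1/L2 = BDF/A/- → run B
t=4: L0/L1/L2 = BDFE/A/- → run B
t=5: L0/L1/L2 = BDFE/A/- → run B
t=6: L0/L1/L2 = DFE/AB/- → run D
t=7: L0/L1/L2 = DFEG/AB/- → run D
t=8: L0/L1/L2 = DFEGH/AB/- → run D
t=9: L0/L1/L2 = FEGH/ABD/- → run F
t=10: L0/L1/L2 = FEGH/ABD/- → run F
t=11: L0/L1/L2 = FEGH/ABD/- → run F
t=12: L0/L1/L2 = EGH/ABDF/- → run E
t=13: L0/L1/L2 = EGH/ABDF/- → run E
t=14: L0/L1/L2 = EGH/ABDF/- → run E
t=15: L0/L1/L2 = GH/ABDF/- → run G
t=16: L0/L1/L2 = GH/ABDF/- → run G
t=17: L0/L1/L2 = GH/ABDF/- → run G
t=18: L0/L1/L2 = H/ABDFG/- → run H
t=19: L0/L1/L2 = H/ABDFG/- → run H
t=20: L0/L1/L2 = H/ABDFG/- → run H
t=21: L0/L1/L2 = -/ABDFGH/- → run A
t=22: L0/L1/L2 = -/ABDFGH/- → run A
t=23: L0/L1/L2 = -/ABDFGH/- → run A
t=24: L0/L1/L2 = -/ABDFGH/- → run A
t=25: L0/L1/L2 = -/ABDFGH/- → run A
t=26: L0/L1/L2 = -/BDFGH/- → run B
t=27: L0/L1/L2 = -/BDFGH/- → run B
t=28: L0/L1/L2 = -/BDFGH/- → run B
t=29: L0/L1/L2 = -/DFGH/- → run D
t=30: L0/L1/L2 = -/DFGH/- → run D
t=31: L0/L1/L2 = -/DFGH/- → run D
t=32: L0/L1/L2 = -/FGH/- → run F
t=33: L0/L1/L2 = -/FGH/- → run F
t=34: L0/L1/L2 = -/FGH/- → run F
t=35: L0/L1/L2 = -/FGH/- → run F
t=36: L0/L1/L2 = -/FGH/- → run F
t=37: L0/L1/L2 = -/GH/- → run G
t=38: L0/L1/L2 = -/GH/- → run G
t=39: L0/L1/L2 = -/GH/- → run G
t=40: L0/L1/L2 = -/H/- → run H
t=41: (idle)
t=42: (idle)
t=43: (idle)
t=44: (idle)
t=45: (idle)
t=46: (idle)
t=47: (idle)
t=48: (idle)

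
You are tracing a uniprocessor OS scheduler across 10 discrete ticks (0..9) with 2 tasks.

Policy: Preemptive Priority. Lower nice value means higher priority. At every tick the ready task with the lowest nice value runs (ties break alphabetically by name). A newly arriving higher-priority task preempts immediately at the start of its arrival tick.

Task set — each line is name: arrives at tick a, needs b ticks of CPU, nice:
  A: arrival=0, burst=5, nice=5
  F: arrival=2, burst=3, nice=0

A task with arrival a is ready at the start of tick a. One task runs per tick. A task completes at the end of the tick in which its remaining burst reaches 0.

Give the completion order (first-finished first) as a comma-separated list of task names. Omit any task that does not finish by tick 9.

t=0: ready={A} → run A
t=1: ready={A} → run A
t=2: ready={A,F} → run F
t=3: ready={A,F} → run F
t=4: ready={A,F} → run F
t=5: ready={A} → run A
t=6: ready={A} → run A
t=7: ready={A} → run A
t=8: (idle)
t=9: (idle)

completion order = F, A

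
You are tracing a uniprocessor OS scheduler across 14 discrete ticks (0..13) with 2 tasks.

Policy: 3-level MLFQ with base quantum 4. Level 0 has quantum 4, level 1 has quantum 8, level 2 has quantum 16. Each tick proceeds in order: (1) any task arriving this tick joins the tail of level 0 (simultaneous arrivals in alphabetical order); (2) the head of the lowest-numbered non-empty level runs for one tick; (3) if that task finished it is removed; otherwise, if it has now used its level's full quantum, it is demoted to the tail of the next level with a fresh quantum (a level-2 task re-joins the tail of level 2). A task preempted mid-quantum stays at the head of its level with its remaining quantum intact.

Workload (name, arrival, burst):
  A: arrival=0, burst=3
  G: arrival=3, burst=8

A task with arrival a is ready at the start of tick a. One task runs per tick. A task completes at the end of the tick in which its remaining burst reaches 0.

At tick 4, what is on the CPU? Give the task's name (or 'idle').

running at tick 4 = G

t=0: L0/L1/L2 = A/-/- → run A
t=1: L0/L1/L2 = A/-/- → run A
t=2: L0/L1/L2 = A/-/- → run A
t=3: L0/L1/L2 = G/-/- → run G
t=4: L0/L1/L2 = G/-/- → run G
t=5: L0/L1/L2 = G/-/- → run G
t=6: L0/L1/L2 = G/-/- → run G
t=7: L0/L1/L2 = -/G/- → run G
t=8: L0/L1/L2 = -/G/- → run G
t=9: L0/L1/L2 = -/G/- → run G
t=10: L0/L1/L2 = -/G/- → run G
t=11: (idle)
t=12: (idle)
t=13: (idle)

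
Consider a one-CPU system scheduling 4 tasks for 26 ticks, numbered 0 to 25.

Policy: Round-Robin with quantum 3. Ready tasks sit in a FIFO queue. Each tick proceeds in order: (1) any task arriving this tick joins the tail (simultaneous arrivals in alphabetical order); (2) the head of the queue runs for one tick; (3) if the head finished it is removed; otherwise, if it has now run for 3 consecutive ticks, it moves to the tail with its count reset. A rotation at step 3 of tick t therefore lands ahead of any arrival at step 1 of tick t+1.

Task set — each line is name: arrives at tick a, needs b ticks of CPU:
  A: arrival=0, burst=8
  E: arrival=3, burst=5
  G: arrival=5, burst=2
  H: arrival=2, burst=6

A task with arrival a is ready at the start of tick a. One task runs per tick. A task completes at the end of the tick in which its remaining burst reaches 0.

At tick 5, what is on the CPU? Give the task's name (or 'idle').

t=0: queue=[A] q_used=0 → run A
t=1: queue=[A] q_used=1 → run A
t=2: queue=[A,H] q_used=2 → run A
t=3: queue=[H,A,E] q_used=0 → run H
t=4: queue=[H,A,E] q_used=1 → run H
t=5: queue=[H,A,E,G] q_used=2 → run H
t=6: queue=[A,E,G,H] q_used=0 → run A
t=7: queue=[A,E,G,H] q_used=1 → run A
t=8: queue=[A,E,G,H] q_used=2 → run A
t=9: queue=[E,G,H,A] q_used=0 → run E
t=10: queue=[E,G,H,A] q_used=1 → run E
t=11: queue=[E,G,H,A] q_used=2 → run E
t=12: queue=[G,H,A,E] q_used=0 → run G
t=13: queue=[G,H,A,E] q_used=1 → run G
t=14: queue=[H,A,E] q_used=0 → run H
t=15: queue=[H,A,E] q_used=1 → run H
t=16: queue=[H,A,E] q_used=2 → run H
t=17: queue=[A,E] q_used=0 → run A
t=18: queue=[A,E] q_used=1 → run A
t=19: queue=[E] q_used=0 → run E
t=20: queue=[E] q_used=1 → run E
t=21: (idle)
t=22: (idle)
t=23: (idle)
t=24: (idle)
t=25: (idle)

running at tick 5 = H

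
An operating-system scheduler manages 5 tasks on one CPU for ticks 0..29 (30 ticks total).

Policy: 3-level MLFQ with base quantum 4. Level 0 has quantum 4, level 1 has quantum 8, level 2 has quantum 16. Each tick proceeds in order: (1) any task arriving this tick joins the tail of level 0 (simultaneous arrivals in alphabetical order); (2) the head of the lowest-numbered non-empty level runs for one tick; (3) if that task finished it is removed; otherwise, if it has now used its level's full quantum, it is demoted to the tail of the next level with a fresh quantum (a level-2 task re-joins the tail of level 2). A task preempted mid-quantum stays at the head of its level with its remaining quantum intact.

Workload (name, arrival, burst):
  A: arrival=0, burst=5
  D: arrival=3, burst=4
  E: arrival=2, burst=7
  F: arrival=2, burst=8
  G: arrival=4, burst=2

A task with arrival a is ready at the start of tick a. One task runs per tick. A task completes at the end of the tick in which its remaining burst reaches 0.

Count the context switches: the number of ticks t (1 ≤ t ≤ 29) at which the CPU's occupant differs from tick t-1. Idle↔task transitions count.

t=0: L0/L1/L2 = A/-/- → run A
t=1: L0/L1/L2 = A/-/- → run A
t=2: L0/L1/L2 = AEF/-/- → run A
t=3: L0/L1/L2 = AEFD/-/- → run A
t=4: L0/L1/L2 = EFDG/A/- → run E
t=5: L0/L1/L2 = EFDG/A/- → run E
t=6: L0/L1/L2 = EFDG/A/- → run E
t=7: L0/L1/L2 = EFDG/A/- → run E
t=8: L0/L1/L2 = FDG/AE/- → run F
t=9: L0/L1/L2 = FDG/AE/- → run F
t=10: L0/L1/L2 = FDG/AE/- → run F
t=11: L0/L1/L2 = FDG/AE/- → run F
t=12: L0/L1/L2 = DG/AEF/- → run D
t=13: L0/L1/L2 = DG/AEF/- → run D
t=14: L0/L1/L2 = DG/AEF/- → run D
t=15: L0/L1/L2 = DG/AEF/- → run D
t=16: L0/L1/L2 = G/AEF/- → run G
t=17: L0/L1/L2 = G/AEF/- → run G
t=18: L0/L1/L2 = -/AEF/- → run A
t=19: L0/L1/L2 = -/EF/- → run E
t=20: L0/L1/L2 = -/EF/- → run E
t=21: L0/L1/L2 = -/EF/- → run E
t=22: L0/L1/L2 = -/F/- → run F
t=23: L0/L1/L2 = -/F/- → run F
t=24: L0/L1/L2 = -/F/- → run F
t=25: L0/L1/L2 = -/F/- → run F
t=26: (idle)
t=27: (idle)
t=28: (idle)
t=29: (idle)

context switches = 8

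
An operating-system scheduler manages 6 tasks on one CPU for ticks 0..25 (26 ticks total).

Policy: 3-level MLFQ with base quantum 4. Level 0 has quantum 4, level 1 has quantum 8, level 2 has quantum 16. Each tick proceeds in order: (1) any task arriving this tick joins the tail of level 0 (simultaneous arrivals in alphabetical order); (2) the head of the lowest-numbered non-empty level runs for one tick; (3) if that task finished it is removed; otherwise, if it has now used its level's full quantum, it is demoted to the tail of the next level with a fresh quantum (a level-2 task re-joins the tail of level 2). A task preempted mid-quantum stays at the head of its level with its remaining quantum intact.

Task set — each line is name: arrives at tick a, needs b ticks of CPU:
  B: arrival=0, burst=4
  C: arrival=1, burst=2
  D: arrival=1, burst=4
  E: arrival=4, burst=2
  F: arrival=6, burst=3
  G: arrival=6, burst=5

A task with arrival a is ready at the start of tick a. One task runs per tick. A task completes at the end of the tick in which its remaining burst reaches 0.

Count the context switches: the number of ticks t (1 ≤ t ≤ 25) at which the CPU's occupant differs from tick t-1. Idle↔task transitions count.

t=0: L0/L1/L2 = B/-/- → run B
t=1: L0/L1/L2 = BCD/-/- → run B
t=2: L0/L1/L2 = BCD/-/- → run B
t=3: L0/L1/L2 = BCD/-/- → run B
t=4: L0/L1/L2 = CDE/-/- → run C
t=5: L0/L1/L2 = CDE/-/- → run C
t=6: L0/L1/L2 = DEFG/-/- → run D
t=7: L0/L1/L2 = DEFG/-/- → run D
t=8: L0/L1/L2 = DEFG/-/- → run D
t=9: L0/L1/L2 = DEFG/-/- → run D
t=10: L0/L1/L2 = EFG/-/- → run E
t=11: L0/L1/L2 = EFG/-/- → run E
t=12: L0/L1/L2 = FG/-/- → run F
t=13: L0/L1/L2 = FG/-/- → run F
t=14: L0/L1/L2 = FG/-/- → run F
t=15: L0/L1/L2 = G/-/- → run G
t=16: L0/L1/L2 = G/-/- → run G
t=17: L0/L1/L2 = G/-/- → run G
t=18: L0/L1/L2 = G/-/- → run G
t=19: L0/L1/L2 = -/G/- → run G
t=20: (idle)
t=21: (idle)
t=22: (idle)
t=23: (idle)
t=24: (idle)
t=25: (idle)

context switches = 6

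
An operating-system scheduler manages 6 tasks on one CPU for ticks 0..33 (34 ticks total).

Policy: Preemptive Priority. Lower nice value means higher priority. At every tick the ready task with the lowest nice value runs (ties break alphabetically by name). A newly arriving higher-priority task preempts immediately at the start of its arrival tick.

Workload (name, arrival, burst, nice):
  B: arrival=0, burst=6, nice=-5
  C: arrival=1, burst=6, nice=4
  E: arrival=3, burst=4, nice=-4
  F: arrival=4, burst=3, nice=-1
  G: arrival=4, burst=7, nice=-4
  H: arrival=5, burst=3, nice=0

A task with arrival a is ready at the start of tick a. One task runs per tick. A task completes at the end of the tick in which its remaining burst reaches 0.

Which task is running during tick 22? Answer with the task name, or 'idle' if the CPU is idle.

running at tick 22 = H

t=0: ready={B} → run B
t=1: ready={B,C} → run B
t=2: ready={B,C} → run B
t=3: ready={B,C,E} → run B
t=4: ready={B,C,E,F,G} → run B
t=5: ready={B,C,E,F,G,H} → run B
t=6: ready={C,E,F,G,H} → run E
t=7: ready={C,E,F,G,H} → run E
t=8: ready={C,E,F,G,H} → run E
t=9: ready={C,E,F,G,H} → run E
t=10: ready={C,F,G,H} → run G
t=11: ready={C,F,G,H} → run G
t=12: ready={C,F,G,H} → run G
t=13: ready={C,F,G,H} → run G
t=14: ready={C,F,G,H} → run G
t=15: ready={C,F,G,H} → run G
t=16: ready={C,F,G,H} → run G
t=17: ready={C,F,H} → run F
t=18: ready={C,F,H} → run F
t=19: ready={C,F,H} → run F
t=20: ready={C,H} → run H
t=21: ready={C,H} → run H
t=22: ready={C,H} → run H
t=23: ready={C} → run C
t=24: ready={C} → run C
t=25: ready={C} → run C
t=26: ready={C} → run C
t=27: ready={C} → run C
t=28: ready={C} → run C
t=29: (idle)
t=30: (idle)
t=31: (idle)
t=32: (idle)
t=33: (idle)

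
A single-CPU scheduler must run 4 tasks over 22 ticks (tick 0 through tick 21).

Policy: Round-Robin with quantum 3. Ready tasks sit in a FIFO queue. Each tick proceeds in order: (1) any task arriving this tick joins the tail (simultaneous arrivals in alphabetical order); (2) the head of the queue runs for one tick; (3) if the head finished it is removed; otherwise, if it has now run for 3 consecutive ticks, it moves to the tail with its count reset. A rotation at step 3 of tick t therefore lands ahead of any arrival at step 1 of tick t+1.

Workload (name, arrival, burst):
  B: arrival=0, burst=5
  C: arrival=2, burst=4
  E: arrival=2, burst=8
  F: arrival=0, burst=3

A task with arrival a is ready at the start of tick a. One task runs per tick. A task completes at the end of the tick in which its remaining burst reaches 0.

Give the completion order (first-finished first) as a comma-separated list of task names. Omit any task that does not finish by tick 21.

completion order = F, B, C, E

t=0: queue=[B,F] q_used=0 → run B
t=1: queue=[B,F] q_used=1 → run B
t=2: queue=[B,F,C,E] q_used=2 → run B
t=3: queue=[F,C,E,B] q_used=0 → run F
t=4: queue=[F,C,E,B] q_used=1 → run F
t=5: queue=[F,C,E,B] q_used=2 → run F
t=6: queue=[C,E,B] q_used=0 → run C
t=7: queue=[C,E,B] q_used=1 → run C
t=8: queue=[C,E,B] q_used=2 → run C
t=9: queue=[E,B,C] q_used=0 → run E
t=10: queue=[E,B,C] q_used=1 → run E
t=11: queue=[E,B,C] q_used=2 → run E
t=12: queue=[B,C,E] q_used=0 → run B
t=13: queue=[B,C,E] q_used=1 → run B
t=14: queue=[C,E] q_used=0 → run C
t=15: queue=[E] q_used=0 → run E
t=16: queue=[E] q_used=1 → run E
t=17: queue=[E] q_used=2 → run E
t=18: queue=[E] q_used=0 → run E
t=19: queue=[E] q_used=1 → run E
t=20: (idle)
t=21: (idle)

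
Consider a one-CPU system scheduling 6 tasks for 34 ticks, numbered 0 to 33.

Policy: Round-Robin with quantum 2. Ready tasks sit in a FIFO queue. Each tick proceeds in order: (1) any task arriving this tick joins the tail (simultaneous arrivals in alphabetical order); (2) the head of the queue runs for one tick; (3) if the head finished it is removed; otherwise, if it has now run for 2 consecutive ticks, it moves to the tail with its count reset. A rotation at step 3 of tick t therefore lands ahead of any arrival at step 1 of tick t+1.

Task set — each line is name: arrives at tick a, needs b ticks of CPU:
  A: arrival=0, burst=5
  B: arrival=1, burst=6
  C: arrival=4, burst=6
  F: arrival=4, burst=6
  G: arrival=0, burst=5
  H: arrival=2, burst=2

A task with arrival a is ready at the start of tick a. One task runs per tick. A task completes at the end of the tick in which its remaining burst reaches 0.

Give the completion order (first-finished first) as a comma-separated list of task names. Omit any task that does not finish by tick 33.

t=0: queue=[A,G] q_used=0 → run A
t=1: queue=[A,G,B] q_used=1 → run A
t=2: queue=[G,B,A,H] q_used=0 → run G
t=3: queue=[G,B,A,H] q_used=1 → run G
t=4: queue=[B,A,H,G,C,F] q_used=0 → run B
t=5: queue=[B,A,H,G,C,F] q_used=1 → run B
t=6: queue=[A,H,G,C,F,B] q_used=0 → run A
t=7: queue=[A,H,G,C,F,B] q_used=1 → run A
t=8: queue=[H,G,C,F,B,A] q_used=0 → run H
t=9: queue=[H,G,C,F,B,A] q_used=1 → run H
t=10: queue=[G,C,F,B,A] q_used=0 → run G
t=11: queue=[G,C,F,B,A] q_used=1 → run G
t=12: queue=[C,F,B,A,G] q_used=0 → run C
t=13: queue=[C,F,B,A,G] q_used=1 → run C
t=14: queue=[F,B,A,G,C] q_used=0 → run F
t=15: queue=[F,B,A,G,C] q_used=1 → run F
t=16: queue=[B,A,G,C,F] q_used=0 → run B
t=17: queue=[B,A,G,C,F] q_used=1 → run B
t=18: queue=[A,G,C,F,B] q_used=0 → run A
t=19: queue=[G,C,F,B] q_used=0 → run G
t=20: queue=[C,F,B] q_used=0 → run C
t=21: queue=[C,F,B] q_used=1 → run C
t=22: queue=[F,B,C] q_used=0 → run F
t=23: queue=[F,B,C] q_used=1 → run F
t=24: queue=[B,C,F] q_used=0 → run B
t=25: queue=[B,C,F] q_used=1 → run B
t=26: queue=[C,F] q_used=0 → run C
t=27: queue=[C,F] q_used=1 → run C
t=28: queue=[F] q_used=0 → run F
t=29: queue=[F] q_used=1 → run F
t=30: (idle)
t=31: (idle)
t=32: (idle)
t=33: (idle)

completion order = H, A, G, B, C, F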